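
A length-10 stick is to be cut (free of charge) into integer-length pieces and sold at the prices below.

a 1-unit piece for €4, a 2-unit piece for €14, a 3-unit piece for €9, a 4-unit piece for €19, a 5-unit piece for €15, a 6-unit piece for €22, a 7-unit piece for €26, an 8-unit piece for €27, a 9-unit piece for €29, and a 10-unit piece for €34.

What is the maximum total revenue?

Consider every possible first cut. v[k] is the best of p[i]+v[k−i] over all sellable i≤k.
v[1] = 4
v[2] = 14
v[3] = 18  (first piece 1, then v[2]=14)
v[4] = 28  (first piece 2, then v[2]=14)
v[5] = 32  (first piece 1, then v[4]=28)
v[6] = 42  (first piece 2, then v[4]=28)
v[7] = 46  (first piece 1, then v[6]=42)
v[8] = 56  (first piece 2, then v[6]=42)
v[9] = 60  (first piece 1, then v[8]=56)
v[10] = 70  (first piece 2, then v[8]=56)
One optimal cutting: 2 + 2 + 2 + 2 + 2 → €14 + €14 + €14 + €14 + €14 = €70.

70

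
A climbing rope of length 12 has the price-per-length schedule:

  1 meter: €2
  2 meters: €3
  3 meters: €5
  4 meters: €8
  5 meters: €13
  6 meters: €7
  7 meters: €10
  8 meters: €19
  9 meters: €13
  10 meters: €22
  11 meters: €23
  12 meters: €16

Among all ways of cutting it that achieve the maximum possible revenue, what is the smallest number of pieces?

Build r[k] bottom-up: r[k] = max over allowed piece i of (p[i] + r[k−i]).
r[1] = 2
r[2] = max(2+2, 3+0) = 4
r[3] = max(2+4, 3+2, 5+0) = 6
r[4] = max(2+6, 3+4, 5+2, 8+0) = 8
r[5] = max(2+8, 3+6, 5+4, 8+2, 13+0) = 13
r[6] = max(2+13, 3+8, 5+6, 8+4, 13+2, 7+0) = 15
r[7] = max(2+15, 3+13, 5+8, …, 7+2, 10+0) = 17
r[8] = max(2+17, 3+15, 5+13, …, 10+2, 19+0) = 19
r[9] = max(2+19, 3+17, 5+15, …, 19+2, 13+0) = 21
r[10] = max(2+21, 3+19, 5+17, …, 13+2, 22+0) = 26
r[11] = max(2+26, 3+21, 5+19, …, 22+2, 23+0) = 28
r[12] = max(2+28, 3+26, 5+21, …, 23+2, 16+0) = 30
Maximum revenue is €30.
Now minimize piece count subject to staying optimal: for each k, pieces[k] = 1 + min over i with p[i]+r[k−i]=r[k] of pieces[k−i].
pieces[9] = 2
pieces[10] = 2
pieces[11] = 3
pieces[12] = 4

4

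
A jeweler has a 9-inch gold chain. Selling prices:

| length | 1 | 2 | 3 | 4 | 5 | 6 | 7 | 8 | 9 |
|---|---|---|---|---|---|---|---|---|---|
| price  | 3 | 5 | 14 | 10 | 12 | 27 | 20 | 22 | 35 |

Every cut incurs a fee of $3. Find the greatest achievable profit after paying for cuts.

38

Consider every possible first cut. v[k] is the best of p[i]+v[k−i] over all sellable i≤k, charging 3 whenever i<k.
v[1] = 3
v[2] = max(3+3-3, 5+0) = 5
v[3] = max(3+5-3, 5+3-3, 14+0) = 14
v[4] = max(3+14-3, 5+5-3, 14+3-3, 10+0) = 14
v[5] = max(3+14-3, 5+14-3, 14+5-3, 10+3-3, 12+0) = 16
v[6] = max(3+16-3, 5+14-3, 14+14-3, 10+5-3, 12+3-3, 27+0) = 27
v[7] = max(3+27-3, 5+16-3, 14+14-3, …, 27+3-3, 20+0) = 27
v[8] = max(3+27-3, 5+27-3, 14+16-3, …, 20+3-3, 22+0) = 29
v[9] = max(3+29-3, 5+27-3, 14+27-3, …, 22+3-3, 35+0) = 38
One optimal plan: pieces 6 + 3 (1 cut) → $41 − $3 = $38.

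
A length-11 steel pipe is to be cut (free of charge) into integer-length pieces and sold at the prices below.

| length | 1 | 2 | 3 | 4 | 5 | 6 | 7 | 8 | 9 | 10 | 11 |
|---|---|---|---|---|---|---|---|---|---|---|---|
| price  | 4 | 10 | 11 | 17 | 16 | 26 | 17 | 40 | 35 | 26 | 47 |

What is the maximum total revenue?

Build R[k] bottom-up: R[k] = max over allowed piece i of (p[i] + R[k−i]).
R[1] = 4
R[2] = max(4+4, 10+0) = 10
R[3] = max(4+10, 10+4, 11+0) = 14
R[4] = max(4+14, 10+10, 11+4, 17+0) = 20
R[5] = max(4+20, 10+14, 11+10, 17+4, 16+0) = 24
R[6] = max(4+24, 10+20, 11+14, 17+10, 16+4, 26+0) = 30
R[7] = max(4+30, 10+24, 11+20, …, 26+4, 17+0) = 34
R[8] = max(4+34, 10+30, 11+24, …, 17+4, 40+0) = 40
R[9] = max(4+40, 10+34, 11+30, …, 40+4, 35+0) = 44
R[10] = max(4+44, 10+40, 11+34, …, 35+4, 26+0) = 50
R[11] = max(4+50, 10+44, 11+40, …, 26+4, 47+0) = 54
One optimal cutting: 2 + 2 + 2 + 2 + 2 + 1 → $10 + $10 + $10 + $10 + $10 + $4 = $54.

54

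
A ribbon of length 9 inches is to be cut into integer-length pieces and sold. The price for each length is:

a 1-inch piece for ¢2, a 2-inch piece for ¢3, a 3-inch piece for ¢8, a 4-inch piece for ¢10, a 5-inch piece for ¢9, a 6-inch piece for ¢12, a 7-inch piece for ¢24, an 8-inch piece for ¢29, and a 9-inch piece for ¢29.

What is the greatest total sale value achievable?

31

Consider every possible first cut. r[k] is the best of p[i]+r[k−i] over all sellable i≤k.
r[1] = 2
r[2] = max(2+2, 3+0) = 4
r[3] = max(2+4, 3+2, 8+0) = 8
r[4] = max(2+8, 3+4, 8+2, 10+0) = 10
r[5] = max(2+10, 3+8, 8+4, 10+2, 9+0) = 12
r[6] = max(2+12, 3+10, 8+8, 10+4, 9+2, 12+0) = 16
r[7] = max(2+16, 3+12, 8+10, …, 12+2, 24+0) = 24
r[8] = max(2+24, 3+16, 8+12, …, 24+2, 29+0) = 29
r[9] = max(2+29, 3+24, 8+16, …, 29+2, 29+0) = 31
One optimal cutting: 8 + 1 → ¢29 + ¢2 = ¢31.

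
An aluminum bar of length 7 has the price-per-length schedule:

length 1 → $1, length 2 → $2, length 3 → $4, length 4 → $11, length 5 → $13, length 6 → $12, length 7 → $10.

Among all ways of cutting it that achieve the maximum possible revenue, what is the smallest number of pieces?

2

Consider every possible first cut. r[k] is the best of p[i]+r[k−i] over all sellable i≤k.
r[1] = 1
r[2] = 2  (first piece 1, then r[1]=1)
r[3] = 4
r[4] = 11
r[5] = 13
r[6] = 14  (first piece 1, then r[5]=13)
r[7] = 15  (first piece 1, then r[6]=14)
Maximum revenue is $15.
Now minimize piece count subject to staying optimal: for each k, pieces[k] = 1 + min over i with p[i]+r[k−i]=r[k] of pieces[k−i].
pieces[4] = 1
pieces[5] = 1
pieces[6] = 2
pieces[7] = 2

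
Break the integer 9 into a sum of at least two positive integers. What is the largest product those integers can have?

27

Fill m[k] for k=2..9: at each k try every first piece i and multiply by the better of (k−i) uncut or m[k−i].
m[2] = 1·max(1,0) = 1·1 = 1
m[3] = max(1·2, 2·1) = 2
m[4] = max(1·3, 2·2, 3·1) = 4
m[5] = max(1·4, 2·3, 3·2, 4·1) = 6
m[6] = max(1·6, 2·4, 3·3, 4·2, 5·1) = 9
m[7] = max(1·9, 2·6, 3·4, 4·3, 5·2, 6·1) = 12
m[8] = max(1·12, 2·9, 3·6, …, 6·2, 7·1) = 18
m[9] = max(1·18, 2·12, 3·9, …, 7·2, 8·1) = 27
One optimal split: 3 + 3 + 3; product 3·3·3 = 27.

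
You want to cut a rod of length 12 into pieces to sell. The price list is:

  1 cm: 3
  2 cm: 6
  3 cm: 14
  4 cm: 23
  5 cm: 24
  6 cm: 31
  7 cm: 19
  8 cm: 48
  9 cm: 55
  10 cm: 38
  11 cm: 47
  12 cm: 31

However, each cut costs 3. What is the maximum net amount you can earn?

68

Consider every possible first cut. net[k] is the best of p[i]+net[k−i] over all sellable i≤k, charging 3 whenever i<k.
net[1] = 3
net[2] = max(3+3-3, 6+0) = 6
net[3] = max(3+6-3, 6+3-3, 14+0) = 14
net[4] = max(3+14-3, 6+6-3, 14+3-3, 23+0) = 23
net[5] = max(3+23-3, 6+14-3, 14+6-3, 23+3-3, 24+0) = 24
net[6] = max(3+24-3, 6+23-3, 14+14-3, 23+6-3, 24+3-3, 31+0) = 31
net[7] = max(3+31-3, 6+24-3, 14+23-3, …, 31+3-3, 19+0) = 34
net[8] = max(3+34-3, 6+31-3, 14+24-3, …, 19+3-3, 48+0) = 48
net[9] = max(3+48-3, 6+34-3, 14+31-3, …, 48+3-3, 55+0) = 55
net[10] = max(3+55-3, 6+48-3, 14+34-3, …, 55+3-3, 38+0) = 55
net[11] = max(3+55-3, 6+55-3, 14+48-3, …, 38+3-3, 47+0) = 59
net[12] = max(3+59-3, 6+55-3, 14+55-3, …, 47+3-3, 31+0) = 68
One optimal plan: pieces 8 + 4 (1 cut) → 71 − 3 = 68.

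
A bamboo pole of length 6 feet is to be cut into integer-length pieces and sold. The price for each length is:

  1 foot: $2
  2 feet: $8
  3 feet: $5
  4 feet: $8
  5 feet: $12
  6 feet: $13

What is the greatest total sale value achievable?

Consider every possible first cut. R[k] is the best of p[i]+R[k−i] over all sellable i≤k.
R[1] = 2
R[2] = max(2+2, 8+0) = 8
R[3] = max(2+8, 8+2, 5+0) = 10
R[4] = max(2+10, 8+8, 5+2, 8+0) = 16
R[5] = max(2+16, 8+10, 5+8, 8+2, 12+0) = 18
R[6] = max(2+18, 8+16, 5+10, 8+8, 12+2, 13+0) = 24
One optimal cutting: 2 + 2 + 2 → $8 + $8 + $8 = $24.

24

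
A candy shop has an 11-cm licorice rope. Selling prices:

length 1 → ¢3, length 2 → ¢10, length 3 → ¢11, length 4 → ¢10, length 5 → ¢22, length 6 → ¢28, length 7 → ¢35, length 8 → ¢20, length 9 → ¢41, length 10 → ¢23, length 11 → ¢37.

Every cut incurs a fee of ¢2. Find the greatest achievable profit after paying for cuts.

51

Consider every possible first cut. v[k] is the best of p[i]+v[k−i] over all sellable i≤k, charging 2 whenever i<k.
v[1] = 3
v[2] = 10
v[3] = 11  (first piece 1, then v[2]=10)
v[4] = 18  (first piece 2, then v[2]=10)
v[5] = 22
v[6] = 28
v[7] = 35
v[8] = 36  (first piece 1, then v[7]=35)
v[9] = 43  (first piece 2, then v[7]=35)
v[10] = 44  (first piece 1, then v[9]=43)
v[11] = 51  (first piece 2, then v[9]=43)
One optimal plan: pieces 7 + 2 + 2 (2 cuts) → ¢55 − ¢4 = ¢51.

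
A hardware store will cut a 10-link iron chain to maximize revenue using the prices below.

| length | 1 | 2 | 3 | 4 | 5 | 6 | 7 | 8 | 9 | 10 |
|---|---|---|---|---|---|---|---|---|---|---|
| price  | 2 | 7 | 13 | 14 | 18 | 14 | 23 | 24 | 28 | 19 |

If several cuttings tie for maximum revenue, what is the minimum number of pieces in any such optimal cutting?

4

Let r[k] be the best obtainable value from length k. For each k, try every first piece i and keep the best of price[i] + r[k−i].
r[1] = 2
r[2] = 7
r[3] = 13
r[4] = 15  (first piece 1, then r[3]=13)
r[5] = 20  (first piece 2, then r[3]=13)
r[6] = 26  (first piece 3, then r[3]=13)
r[7] = 28  (first piece 1, then r[6]=26)
r[8] = 33  (first piece 2, then r[6]=26)
r[9] = 39  (first piece 3, then r[6]=26)
r[10] = 41  (first piece 1, then r[9]=39)
Maximum revenue is $41.
Now minimize piece count subject to staying optimal: for each k, pieces[k] = 1 + min over i with p[i]+r[k−i]=r[k] of pieces[k−i].
pieces[7] = 3
pieces[8] = 3
pieces[9] = 3
pieces[10] = 4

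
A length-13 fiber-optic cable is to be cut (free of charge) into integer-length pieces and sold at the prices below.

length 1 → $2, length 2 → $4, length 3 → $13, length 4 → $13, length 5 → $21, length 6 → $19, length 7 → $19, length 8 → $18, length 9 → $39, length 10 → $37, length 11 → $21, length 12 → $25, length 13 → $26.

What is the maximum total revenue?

55

Build R[k] bottom-up: R[k] = max over allowed piece i of (p[i] + R[k−i]).
R[1] = 2
R[2] = 4  (first piece 1, then R[1]=2)
R[3] = 13
R[4] = 15  (first piece 1, then R[3]=13)
R[5] = 21
R[6] = 26  (first piece 3, then R[3]=13)
R[7] = 28  (first piece 1, then R[6]=26)
R[8] = 34  (first piece 3, then R[5]=21)
R[9] = 39  (first piece 3, then R[6]=26)
R[10] = 42  (first piece 5, then R[5]=21)
R[11] = 47  (first piece 3, then R[8]=34)
R[12] = 52  (first piece 3, then R[9]=39)
R[13] = 55  (first piece 3, then R[10]=42)
One optimal cutting: 5 + 5 + 3 → $21 + $21 + $13 = $55.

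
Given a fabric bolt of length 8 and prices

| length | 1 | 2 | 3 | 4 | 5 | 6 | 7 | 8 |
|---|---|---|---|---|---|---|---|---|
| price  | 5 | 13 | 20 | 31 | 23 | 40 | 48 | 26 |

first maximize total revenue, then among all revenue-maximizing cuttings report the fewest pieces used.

Consider every possible first cut. r[k] is the best of p[i]+r[k−i] over all sellable i≤k.
r[1] = 5
r[2] = max(5+5, 13+0) = 13
r[3] = max(5+13, 13+5, 20+0) = 20
r[4] = max(5+20, 13+13, 20+5, 31+0) = 31
r[5] = max(5+31, 13+20, 20+13, 31+5, 23+0) = 36
r[6] = max(5+36, 13+31, 20+20, 31+13, 23+5, 40+0) = 44
r[7] = max(5+44, 13+36, 20+31, …, 40+5, 48+0) = 51
r[8] = max(5+51, 13+44, 20+36, …, 48+5, 26+0) = 62
Maximum revenue is $62.
Now minimize piece count subject to staying optimal: for each k, pieces[k] = 1 + min over i with p[i]+r[k−i]=r[k] of pieces[k−i].
pieces[5] = 2
pieces[6] = 2
pieces[7] = 2
pieces[8] = 2

2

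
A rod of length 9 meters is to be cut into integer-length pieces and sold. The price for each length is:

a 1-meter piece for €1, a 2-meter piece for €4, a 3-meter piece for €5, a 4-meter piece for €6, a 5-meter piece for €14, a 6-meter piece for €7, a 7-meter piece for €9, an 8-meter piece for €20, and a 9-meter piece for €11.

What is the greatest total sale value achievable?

22

Consider every possible first cut. v[k] is the best of p[i]+v[k−i] over all sellable i≤k.
v[1] = 1
v[2] = 4
v[3] = 5  (first piece 1, then v[2]=4)
v[4] = 8  (first piece 2, then v[2]=4)
v[5] = 14
v[6] = 15  (first piece 1, then v[5]=14)
v[7] = 18  (first piece 2, then v[5]=14)
v[8] = 20
v[9] = 22  (first piece 2, then v[7]=18)
One optimal cutting: 5 + 2 + 2 → €14 + €4 + €4 = €22.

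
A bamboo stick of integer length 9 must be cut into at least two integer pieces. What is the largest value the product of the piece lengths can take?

27

Fill f[k] for k=2..9: at each k try every first piece i and multiply by the better of (k−i) uncut or f[k−i].
Small cases: f[2]=1, f[3]=2.
f[4] = 2*max(2,1) = 2*2 = 4
f[5] = 2*max(3,2) = 2*3 = 6
f[6] = 3*max(3,2) = 3*3 = 9
f[7] = 2*max(5,6) = 2*6 = 12
f[8] = 2*max(6,9) = 2*9 = 18
f[9] = 3*max(6,9) = 3*9 = 27
One optimal split: 3 + 3 + 3; product 3*3*3 = 27.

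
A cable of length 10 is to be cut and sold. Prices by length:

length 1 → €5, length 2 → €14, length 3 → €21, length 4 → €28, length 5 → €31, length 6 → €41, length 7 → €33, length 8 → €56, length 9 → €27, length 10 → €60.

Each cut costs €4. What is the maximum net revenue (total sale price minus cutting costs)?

66

Consider every possible first cut. r[k] is the best of p[i]+r[k−i] over all sellable i≤k, charging 4 whenever i<k.
r[1] = 5
r[2] = max(5+5-4, 14+0) = 14
r[3] = max(5+14-4, 14+5-4, 21+0) = 21
r[4] = max(5+21-4, 14+14-4, 21+5-4, 28+0) = 28
r[5] = max(5+28-4, 14+21-4, 21+14-4, 28+5-4, 31+0) = 31
r[6] = max(5+31-4, 14+28-4, 21+21-4, 28+14-4, 31+5-4, 41+0) = 41
r[7] = max(5+41-4, 14+31-4, 21+28-4, …, 41+5-4, 33+0) = 45
r[8] = max(5+45-4, 14+41-4, 21+31-4, …, 33+5-4, 56+0) = 56
r[9] = max(5+56-4, 14+45-4, 21+41-4, …, 56+5-4, 27+0) = 58
r[10] = max(5+58-4, 14+56-4, 21+45-4, …, 27+5-4, 60+0) = 66
One optimal plan: pieces 8 + 2 (1 cut) → €70 − €4 = €66.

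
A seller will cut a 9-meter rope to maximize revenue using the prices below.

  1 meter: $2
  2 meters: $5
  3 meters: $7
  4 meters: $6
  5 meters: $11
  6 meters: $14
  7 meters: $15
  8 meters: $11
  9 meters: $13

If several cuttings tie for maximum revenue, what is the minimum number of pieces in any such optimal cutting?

Let r[k] be the best obtainable value from length k. For each k, try every first piece i and keep the best of price[i] + r[k−i].
r[1] = 2
r[2] = max(2+2, 5+0) = 5
r[3] = max(2+5, 5+2, 7+0) = 7
r[4] = max(2+7, 5+5, 7+2, 6+0) = 10
r[5] = max(2+10, 5+7, 7+5, 6+2, 11+0) = 12
r[6] = max(2+12, 5+10, 7+7, 6+5, 11+2, 14+0) = 15
r[7] = max(2+15, 5+12, 7+10, …, 14+2, 15+0) = 17
r[8] = max(2+17, 5+15, 7+12, …, 15+2, 11+0) = 20
r[9] = max(2+20, 5+17, 7+15, …, 11+2, 13+0) = 22
Maximum revenue is $22.
Now minimize piece count subject to staying optimal: for each k, pieces[k] = 1 + min over i with p[i]+r[k−i]=r[k] of pieces[k−i].
pieces[6] = 3
pieces[7] = 3
pieces[8] = 4
pieces[9] = 4

4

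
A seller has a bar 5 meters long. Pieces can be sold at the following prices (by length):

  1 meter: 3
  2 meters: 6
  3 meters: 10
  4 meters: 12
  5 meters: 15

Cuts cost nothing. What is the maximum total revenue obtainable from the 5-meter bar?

16

Consider every possible first cut. R[k] is the best of p[i]+R[k−i] over all sellable i≤k.
R[1] = 3
R[2] = 6  (first piece 1, then R[1]=3)
R[3] = 10
R[4] = 13  (first piece 1, then R[3]=10)
R[5] = 16  (first piece 1, then R[4]=13)
One optimal cutting: 3 + 1 + 1 → 10 + 3 + 3 = 16.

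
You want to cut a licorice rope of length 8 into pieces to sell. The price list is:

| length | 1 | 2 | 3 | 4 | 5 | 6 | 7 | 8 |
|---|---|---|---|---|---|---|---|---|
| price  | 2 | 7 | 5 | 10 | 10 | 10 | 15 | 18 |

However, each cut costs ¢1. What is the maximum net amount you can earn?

25

Let net[k] be the best obtainable value from length k. For each k, try every first piece i and keep the best of price[i] + net[k−i] minus the 1 cut fee when i<k.
net[1] = 2
net[2] = max(2+2-1, 7+0) = 7
net[3] = max(2+7-1, 7+2-1, 5+0) = 8
net[4] = max(2+8-1, 7+7-1, 5+2-1, 10+0) = 13
net[5] = max(2+13-1, 7+8-1, 5+7-1, 10+2-1, 10+0) = 14
net[6] = max(2+14-1, 7+13-1, 5+8-1, 10+7-1, 10+2-1, 10+0) = 19
net[7] = max(2+19-1, 7+14-1, 5+13-1, …, 10+2-1, 15+0) = 20
net[8] = max(2+20-1, 7+19-1, 5+14-1, …, 15+2-1, 18+0) = 25
One optimal plan: pieces 2 + 2 + 2 + 2 (3 cuts) → ¢28 − ¢3 = ¢25.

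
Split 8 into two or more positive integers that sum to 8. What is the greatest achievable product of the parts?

18

Define m[k] = max over 1≤i<k of i · max(k−i, m[k−i]); the inner max lets the remainder stay uncut if that's better.
m[2] = 1*max(1,0) = 1*1 = 1
m[3] = max(1*2, 2*1) = 2
m[4] = max(1*3, 2*2, 3*1) = 4
m[5] = max(1*4, 2*3, 3*2, 4*1) = 6
m[6] = max(1*6, 2*4, 3*3, 4*2, 5*1) = 9
m[7] = max(1*9, 2*6, 3*4, 4*3, 5*2, 6*1) = 12
m[8] = max(1*12, 2*9, 3*6, …, 6*2, 7*1) = 18
One optimal split: 3 + 3 + 2; product 3*3*2 = 18.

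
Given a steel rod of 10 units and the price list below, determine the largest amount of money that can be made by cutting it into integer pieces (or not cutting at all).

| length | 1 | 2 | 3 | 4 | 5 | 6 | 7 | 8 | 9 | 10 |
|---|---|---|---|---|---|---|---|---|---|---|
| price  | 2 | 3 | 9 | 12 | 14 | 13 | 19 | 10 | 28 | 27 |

30

Build best[k] bottom-up: best[k] = max over allowed piece i of (p[i] + best[k−i]).
best[1] = 2
best[2] = 4  (first piece 1, then best[1]=2)
best[3] = 9
best[4] = 12
best[5] = 14  (first piece 1, then best[4]=12)
best[6] = 18  (first piece 3, then best[3]=9)
best[7] = 21  (first piece 3, then best[4]=12)
best[8] = 24  (first piece 4, then best[4]=12)
best[9] = 28
best[10] = 30  (first piece 1, then best[9]=28)
One optimal cutting: 9 + 1 → $28 + $2 = $30.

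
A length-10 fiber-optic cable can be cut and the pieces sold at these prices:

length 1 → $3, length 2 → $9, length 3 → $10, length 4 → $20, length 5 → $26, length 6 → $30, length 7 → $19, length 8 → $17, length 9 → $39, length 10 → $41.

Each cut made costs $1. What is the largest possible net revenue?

51

Consider every possible first cut. v[k] is the best of p[i]+v[k−i] over all sellable i≤k, charging 1 whenever i<k.
v[1] = 3
v[2] = 9
v[3] = 11  (first piece 1, then v[2]=9)
v[4] = 20
v[5] = 26
v[6] = 30
v[7] = 34  (first piece 2, then v[5]=26)
v[8] = 39  (first piece 4, then v[4]=20)
v[9] = 45  (first piece 4, then v[5]=26)
v[10] = 51  (first piece 5, then v[5]=26)
One optimal plan: pieces 5 + 5 (1 cut) → $52 − $1 = $51.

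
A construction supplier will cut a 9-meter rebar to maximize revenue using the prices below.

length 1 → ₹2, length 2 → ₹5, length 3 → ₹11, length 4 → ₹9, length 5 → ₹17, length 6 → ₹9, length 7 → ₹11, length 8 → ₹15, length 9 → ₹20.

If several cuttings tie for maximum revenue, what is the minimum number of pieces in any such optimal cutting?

3

Let r[k] be the best obtainable value from length k. For each k, try every first piece i and keep the best of price[i] + r[k−i].
r[1] = 2
r[2] = 5
r[3] = 11
r[4] = 13  (first piece 1, then r[3]=11)
r[5] = 17
r[6] = 22  (first piece 3, then r[3]=11)
r[7] = 24  (first piece 1, then r[6]=22)
r[8] = 28  (first piece 3, then r[5]=17)
r[9] = 33  (first piece 3, then r[6]=22)
Maximum revenue is ₹33.
Now minimize piece count subject to staying optimal: for each k, pieces[k] = 1 + min over i with p[i]+r[k−i]=r[k] of pieces[k−i].
pieces[6] = 2
pieces[7] = 3
pieces[8] = 2
pieces[9] = 3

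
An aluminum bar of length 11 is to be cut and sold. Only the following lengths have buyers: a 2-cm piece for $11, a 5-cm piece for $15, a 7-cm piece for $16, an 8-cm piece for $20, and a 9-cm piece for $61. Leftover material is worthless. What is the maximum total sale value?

Build r[k] bottom-up: r[k] = max over allowed piece i of (p[i] + r[k−i]).
r[1] = 0
r[2] = 11
r[3] = 11
r[4] = 22  (first piece 2, then r[2]=11)
r[5] = max(11+11, 15+0) = 22
r[6] = max(11+22, 15+0) = 33
r[7] = max(11+22, 15+11, 16+0) = 33
r[8] = max(11+33, 15+11, 16+0, 20+0) = 44
r[9] = max(11+33, 15+22, 16+11, 20+0, 61+0) = 61
r[10] = max(11+44, 15+22, 16+11, 20+11, 61+0) = 61
r[11] = max(11+61, 15+33, 16+22, 20+11, 61+11) = 72
One optimal cutting: 9 + 2 → $72.

72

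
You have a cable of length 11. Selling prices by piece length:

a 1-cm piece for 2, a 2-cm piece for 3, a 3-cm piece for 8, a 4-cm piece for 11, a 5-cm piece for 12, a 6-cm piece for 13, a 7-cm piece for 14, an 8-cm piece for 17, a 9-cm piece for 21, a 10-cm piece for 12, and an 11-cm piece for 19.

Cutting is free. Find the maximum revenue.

30

Build best[k] bottom-up: best[k] = max over allowed piece i of (p[i] + best[k−i]).
best[1] = 2
best[2] = max(2+2, 3+0) = 4
best[3] = max(2+4, 3+2, 8+0) = 8
best[4] = max(2+8, 3+4, 8+2, 11+0) = 11
best[5] = max(2+11, 3+8, 8+4, 11+2, 12+0) = 13
best[6] = max(2+13, 3+11, 8+8, 11+4, 12+2, 13+0) = 16
best[7] = max(2+16, 3+13, 8+11, …, 13+2, 14+0) = 19
best[8] = max(2+19, 3+16, 8+13, …, 14+2, 17+0) = 22
best[9] = max(2+22, 3+19, 8+16, …, 17+2, 21+0) = 24
best[10] = max(2+24, 3+22, 8+19, …, 21+2, 12+0) = 27
best[11] = max(2+27, 3+24, 8+22, …, 12+2, 19+0) = 30
One optimal cutting: 4 + 4 + 3 → 11 + 11 + 8 = 30.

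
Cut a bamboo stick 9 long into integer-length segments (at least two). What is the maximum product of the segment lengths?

Define f[k] = max over 1≤i<k of i · max(k−i, f[k−i]); the inner max lets the remainder stay uncut if that's better.
f[2] = 1·max(1,0) = 1·1 = 1
f[3] = max(1·2, 2·1) = 2
f[4] = max(1·3, 2·2, 3·1) = 4
f[5] = max(1·4, 2·3, 3·2, 4·1) = 6
f[6] = max(1·6, 2·4, 3·3, 4·2, 5·1) = 9
f[7] = max(1·9, 2·6, 3·4, 4·3, 5·2, 6·1) = 12
f[8] = max(1·12, 2·9, 3·6, …, 6·2, 7·1) = 18
f[9] = max(1·18, 2·12, 3·9, …, 7·2, 8·1) = 27
One optimal split: 3 + 3 + 3; product 3·3·3 = 27.

27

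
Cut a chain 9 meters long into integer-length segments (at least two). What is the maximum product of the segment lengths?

Let g[k] be the best product for length k (with at least one cut). For each first piece i, the rest contributes max(k−i, g[k−i]).
Small cases: g[2]=1, g[3]=2, g[4]=4.
g[5] = 2×max(3,2) = 2×3 = 6
g[6] = 3×max(3,2) = 3×3 = 9
g[7] = 2×max(5,6) = 2×6 = 12
g[8] = 2×max(6,9) = 2×9 = 18
g[9] = 3×max(6,9) = 3×9 = 27
One optimal split: 3 + 3 + 3; product 3×3×3 = 27.

27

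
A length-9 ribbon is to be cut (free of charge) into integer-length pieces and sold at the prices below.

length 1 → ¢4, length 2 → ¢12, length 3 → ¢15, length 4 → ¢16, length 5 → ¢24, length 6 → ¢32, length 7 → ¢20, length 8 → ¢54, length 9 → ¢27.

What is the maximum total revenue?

Build best[k] bottom-up: best[k] = max over allowed piece i of (p[i] + best[k−i]).
best[1] = 4
best[2] = max(4+4, 12+0) = 12
best[3] = max(4+12, 12+4, 15+0) = 16
best[4] = max(4+16, 12+12, 15+4, 16+0) = 24
best[5] = max(4+24, 12+16, 15+12, 16+4, 24+0) = 28
best[6] = max(4+28, 12+24, 15+16, 16+12, 24+4, 32+0) = 36
best[7] = max(4+36, 12+28, 15+24, …, 32+4, 20+0) = 40
best[8] = max(4+40, 12+36, 15+28, …, 20+4, 54+0) = 54
best[9] = max(4+54, 12+40, 15+36, …, 54+4, 27+0) = 58
One optimal cutting: 8 + 1 → ¢54 + ¢4 = ¢58.

58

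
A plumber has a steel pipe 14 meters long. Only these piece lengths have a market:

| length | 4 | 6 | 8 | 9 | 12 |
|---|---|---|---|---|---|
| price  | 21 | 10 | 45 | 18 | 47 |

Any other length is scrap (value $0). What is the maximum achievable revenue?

Consider every possible first cut. r[k] is the best of p[i]+r[k−i] over all sellable i≤k.
r[1] = 0
r[2] = 0
r[3] = 0
r[4] = 21
r[5] = 21
r[6] = max(21+0, 10+0) = 21
r[7] = max(21+0, 10+0) = 21
r[8] = max(21+21, 10+0, 45+0) = 45
r[9] = max(21+21, 10+0, 45+0, 18+0) = 45
r[10] = max(21+21, 10+21, 45+0, 18+0) = 45
r[11] = max(21+21, 10+21, 45+0, 18+0) = 45
r[12] = max(21+45, 10+21, 45+21, 18+0, 47+0) = 66
r[13] = max(21+45, 10+21, 45+21, 18+21, 47+0) = 66
r[14] = max(21+45, 10+45, 45+21, 18+21, 47+0) = 66
One optimal cutting: pieces 8 + 4 with 2 meters of scrap → $66.

66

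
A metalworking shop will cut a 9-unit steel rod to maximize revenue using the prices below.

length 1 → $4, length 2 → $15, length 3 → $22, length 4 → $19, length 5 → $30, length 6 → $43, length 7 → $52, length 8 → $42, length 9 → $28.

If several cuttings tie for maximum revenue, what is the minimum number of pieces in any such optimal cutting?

2

Let r[k] be the best obtainable value from length k. For each k, try every first piece i and keep the best of price[i] + r[k−i].
r[1] = 4
r[2] = max(4+4, 15+0) = 15
r[3] = max(4+15, 15+4, 22+0) = 22
r[4] = max(4+22, 15+15, 22+4, 19+0) = 30
r[5] = max(4+30, 15+22, 22+15, 19+4, 30+0) = 37
r[6] = max(4+37, 15+30, 22+22, 19+15, 30+4, 43+0) = 45
r[7] = max(4+45, 15+37, 22+30, …, 43+4, 52+0) = 52
r[8] = max(4+52, 15+45, 22+37, …, 52+4, 42+0) = 60
r[9] = max(4+60, 15+52, 22+45, …, 42+4, 28+0) = 67
Maximum revenue is $67.
Now minimize piece count subject to staying optimal: for each k, pieces[k] = 1 + min over i with p[i]+r[k−i]=r[k] of pieces[k−i].
pieces[6] = 3
pieces[7] = 1
pieces[8] = 4
pieces[9] = 2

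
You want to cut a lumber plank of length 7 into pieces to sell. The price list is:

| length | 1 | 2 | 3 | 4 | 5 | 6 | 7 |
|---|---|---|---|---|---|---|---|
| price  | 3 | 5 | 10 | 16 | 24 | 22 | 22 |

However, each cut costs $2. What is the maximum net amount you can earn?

Consider every possible first cut. v[k] is the best of p[i]+v[k−i] over all sellable i≤k, charging 2 whenever i<k.
v[1] = 3
v[2] = max(3+3-2, 5+0) = 5
v[3] = max(3+5-2, 5+3-2, 10+0) = 10
v[4] = max(3+10-2, 5+5-2, 10+3-2, 16+0) = 16
v[5] = max(3+16-2, 5+10-2, 10+5-2, 16+3-2, 24+0) = 24
v[6] = max(3+24-2, 5+16-2, 10+10-2, 16+5-2, 24+3-2, 22+0) = 25
v[7] = max(3+25-2, 5+24-2, 10+16-2, …, 22+3-2, 22+0) = 27
One optimal plan: pieces 5 + 2 (1 cut) → $29 − $2 = $27.

27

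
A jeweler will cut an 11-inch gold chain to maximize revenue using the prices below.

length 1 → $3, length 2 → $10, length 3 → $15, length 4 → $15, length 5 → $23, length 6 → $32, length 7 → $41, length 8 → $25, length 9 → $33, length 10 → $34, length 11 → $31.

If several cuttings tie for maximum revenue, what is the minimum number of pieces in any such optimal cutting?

Consider every possible first cut. r[k] is the best of p[i]+r[k−i] over all sellable i≤k.
r[1] = 3
r[2] = max(3+3, 10+0) = 10
r[3] = max(3+10, 10+3, 15+0) = 15
r[4] = max(3+15, 10+10, 15+3, 15+0) = 20
r[5] = max(3+20, 10+15, 15+10, 15+3, 23+0) = 25
r[6] = max(3+25, 10+20, 15+15, 15+10, 23+3, 32+0) = 32
r[7] = max(3+32, 10+25, 15+20, …, 32+3, 41+0) = 41
r[8] = max(3+41, 10+32, 15+25, …, 41+3, 25+0) = 44
r[9] = max(3+44, 10+41, 15+32, …, 25+3, 33+0) = 51
r[10] = max(3+51, 10+44, 15+41, …, 33+3, 34+0) = 56
r[11] = max(3+56, 10+51, 15+44, …, 34+3, 31+0) = 61
Maximum revenue is $61.
Now minimize piece count subject to staying optimal: for each k, pieces[k] = 1 + min over i with p[i]+r[k−i]=r[k] of pieces[k−i].
pieces[8] = 2
pieces[9] = 2
pieces[10] = 2
pieces[11] = 3

3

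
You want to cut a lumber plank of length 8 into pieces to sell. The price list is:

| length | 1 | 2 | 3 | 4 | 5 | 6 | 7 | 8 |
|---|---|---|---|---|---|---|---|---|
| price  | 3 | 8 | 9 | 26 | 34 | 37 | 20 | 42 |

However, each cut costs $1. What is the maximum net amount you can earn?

Build net[k] bottom-up: net[k] = max over allowed piece i of (p[i] + net[k−i]) − 1 per cut.
net[1] = 3
net[2] = 8
net[3] = 10  (first piece 1, then net[2]=8)
net[4] = 26
net[5] = 34
net[6] = 37
net[7] = 41  (first piece 2, then net[5]=34)
net[8] = 51  (first piece 4, then net[4]=26)
One optimal plan: pieces 4 + 4 (1 cut) → $52 − $1 = $51.

51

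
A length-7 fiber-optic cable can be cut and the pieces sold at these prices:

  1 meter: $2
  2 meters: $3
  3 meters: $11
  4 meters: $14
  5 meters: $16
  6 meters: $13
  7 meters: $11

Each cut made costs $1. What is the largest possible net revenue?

Build r[k] bottom-up: r[k] = max over allowed piece i of (p[i] + r[k−i]) − 1 per cut.
r[1] = 2
r[2] = max(2+2-1, 3+0) = 3
r[3] = max(2+3-1, 3+2-1, 11+0) = 11
r[4] = max(2+11-1, 3+3-1, 11+2-1, 14+0) = 14
r[5] = max(2+14-1, 3+11-1, 11+3-1, 14+2-1, 16+0) = 16
r[6] = max(2+16-1, 3+14-1, 11+11-1, 14+3-1, 16+2-1, 13+0) = 21
r[7] = max(2+21-1, 3+16-1, 11+14-1, …, 13+2-1, 11+0) = 24
One optimal plan: pieces 4 + 3 (1 cut) → $25 − $1 = $24.

24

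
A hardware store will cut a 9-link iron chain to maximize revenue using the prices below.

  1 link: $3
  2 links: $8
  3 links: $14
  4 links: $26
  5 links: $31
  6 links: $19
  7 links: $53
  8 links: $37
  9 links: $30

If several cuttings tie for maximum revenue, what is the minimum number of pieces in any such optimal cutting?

2

Build r[k] bottom-up: r[k] = max over allowed piece i of (p[i] + r[k−i]).
r[1] = 3
r[2] = 8
r[3] = 14
r[4] = 26
r[5] = 31
r[6] = 34  (first piece 1, then r[5]=31)
r[7] = 53
r[8] = 56  (first piece 1, then r[7]=53)
r[9] = 61  (first piece 2, then r[7]=53)
Maximum revenue is $61.
Now minimize piece count subject to staying optimal: for each k, pieces[k] = 1 + min over i with p[i]+r[k−i]=r[k] of pieces[k−i].
pieces[6] = 2
pieces[7] = 1
pieces[8] = 2
pieces[9] = 2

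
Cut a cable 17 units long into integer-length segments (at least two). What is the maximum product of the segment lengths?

Define g[k] = max over 1≤i<k of i · max(k−i, g[k−i]); the inner max lets the remainder stay uncut if that's better.
Small cases: g[2]=1, g[3]=2, g[4]=4, g[5]=6, g[6]=9, g[7]=12, g[8]=18, g[9]=27, g[10]=36, g[11]=54, g[12]=81.
g[13] = 2*max(11,54) = 2*54 = 108
g[14] = 2*max(12,81) = 2*81 = 162
g[15] = 3*max(12,81) = 3*81 = 243
g[16] = 2*max(14,162) = 2*162 = 324
g[17] = 2*max(15,243) = 2*243 = 486
One optimal split: 3 + 3 + 3 + 3 + 3 + 2; product 3*3*3*3*3*2 = 486.

486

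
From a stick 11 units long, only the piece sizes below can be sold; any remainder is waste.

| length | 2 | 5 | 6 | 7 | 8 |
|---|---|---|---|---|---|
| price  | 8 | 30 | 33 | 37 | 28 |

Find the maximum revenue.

63

Let r[k] be the best obtainable value from length k. For each k, try every first piece i and keep the best of price[i] + r[k−i].
r[1] = 0
r[2] = 8
r[3] = 8
r[4] = 16  (first piece 2, then r[2]=8)
r[5] = 30
r[6] = 33
r[7] = 38  (first piece 2, then r[5]=30)
r[8] = 41  (first piece 2, then r[6]=33)
r[9] = 46  (first piece 2, then r[7]=38)
r[10] = 60  (first piece 5, then r[5]=30)
r[11] = 63  (first piece 5, then r[6]=33)
One optimal cutting: 6 + 5 → €63.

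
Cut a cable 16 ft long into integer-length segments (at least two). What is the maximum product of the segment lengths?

Define prod[k] = max over 1≤i<k of i · max(k−i, prod[k−i]); the inner max lets the remainder stay uncut if that's better.
prod[2] = 1·max(1,0) = 1·1 = 1
prod[3] = 1·max(2,1) = 1·2 = 2
prod[4] = 2·max(2,1) = 2·2 = 4
prod[5] = 2·max(3,2) = 2·3 = 6
prod[6] = 3·max(3,2) = 3·3 = 9
prod[7] = 2·max(5,6) = 2·6 = 12
prod[8] = 2·max(6,9) = 2·9 = 18
prod[9] = 3·max(6,9) = 3·9 = 27
prod[10] = 2·max(8,18) = 2·18 = 36
prod[11] = 2·max(9,27) = 2·27 = 54
prod[12] = 3·max(9,27) = 3·27 = 81
prod[13] = 2·max(11,54) = 2·54 = 108
prod[14] = 2·max(12,81) = 2·81 = 162
prod[15] = 3·max(12,81) = 3·81 = 243
prod[16] = 2·max(14,162) = 2·162 = 324
One optimal split: 3 + 3 + 3 + 3 + 2 + 2; product 3·3·3·3·2·2 = 324.

324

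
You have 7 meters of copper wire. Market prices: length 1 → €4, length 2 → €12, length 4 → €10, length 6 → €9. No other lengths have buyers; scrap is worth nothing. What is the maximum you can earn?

Consider every possible first cut. best[k] is the best of p[i]+best[k−i] over all sellable i≤k.
best[1] = 4
best[2] = max(4+4, 12+0) = 12
best[3] = max(4+12, 12+4) = 16
best[4] = max(4+16, 12+12, 10+0) = 24
best[5] = max(4+24, 12+16, 10+4) = 28
best[6] = max(4+28, 12+24, 10+12, 9+0) = 36
best[7] = max(4+36, 12+28, 10+16, 9+4) = 40
One optimal cutting: 2 + 2 + 2 + 1 → €40.

40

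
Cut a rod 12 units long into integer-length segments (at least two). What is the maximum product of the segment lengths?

81

Define prod[k] = max over 1≤i<k of i · max(k−i, prod[k−i]); the inner max lets the remainder stay uncut if that's better.
prod[2] = 1×max(1,0) = 1×1 = 1
prod[3] = max(1×2, 2×1) = 2
prod[4] = max(1×3, 2×2, 3×1) = 4
prod[5] = max(1×4, 2×3, 3×2, 4×1) = 6
prod[6] = max(1×6, 2×4, 3×3, 4×2, 5×1) = 9
prod[7] = max(1×9, 2×6, 3×4, 4×3, 5×2, 6×1) = 12
prod[8] = max(1×12, 2×9, 3×6, …, 6×2, 7×1) = 18
prod[9] = max(1×18, 2×12, 3×9, …, 7×2, 8×1) = 27
prod[10] = max(1×27, 2×18, 3×12, …, 8×2, 9×1) = 36
prod[11] = max(1×36, 2×27, 3×18, …, 9×2, 10×1) = 54
prod[12] = max(1×54, 2×36, 3×27, …, 10×2, 11×1) = 81
One optimal split: 3 + 3 + 3 + 3; product 3×3×3×3 = 81.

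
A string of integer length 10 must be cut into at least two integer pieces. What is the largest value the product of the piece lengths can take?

Fill m[k] for k=2..10: at each k try every first piece i and multiply by the better of (k−i) uncut or m[k−i].
m[2] = 1·max(1,0) = 1·1 = 1
m[3] = 1·max(2,1) = 1·2 = 2
m[4] = 2·max(2,1) = 2·2 = 4
m[5] = 2·max(3,2) = 2·3 = 6
m[6] = 3·max(3,2) = 3·3 = 9
m[7] = 2·max(5,6) = 2·6 = 12
m[8] = 2·max(6,9) = 2·9 = 18
m[9] = 3·max(6,9) = 3·9 = 27
m[10] = 2·max(8,18) = 2·18 = 36
One optimal split: 3 + 3 + 2 + 2; product 3·3·2·2 = 36.

36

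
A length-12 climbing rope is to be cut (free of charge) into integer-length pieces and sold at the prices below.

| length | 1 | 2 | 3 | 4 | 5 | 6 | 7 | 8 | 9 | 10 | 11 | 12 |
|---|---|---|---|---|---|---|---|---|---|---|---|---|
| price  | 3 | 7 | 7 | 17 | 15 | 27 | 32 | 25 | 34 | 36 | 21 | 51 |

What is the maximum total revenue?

54

Build R[k] bottom-up: R[k] = max over allowed piece i of (p[i] + R[k−i]).
R[1] = 3
R[2] = 7
R[3] = 10  (first piece 1, then R[2]=7)
R[4] = 17
R[5] = 20  (first piece 1, then R[4]=17)
R[6] = 27
R[7] = 32
R[8] = 35  (first piece 1, then R[7]=32)
R[9] = 39  (first piece 2, then R[7]=32)
R[10] = 44  (first piece 4, then R[6]=27)
R[11] = 49  (first piece 4, then R[7]=32)
R[12] = 54  (first piece 6, then R[6]=27)
One optimal cutting: 6 + 6 → €27 + €27 = €54.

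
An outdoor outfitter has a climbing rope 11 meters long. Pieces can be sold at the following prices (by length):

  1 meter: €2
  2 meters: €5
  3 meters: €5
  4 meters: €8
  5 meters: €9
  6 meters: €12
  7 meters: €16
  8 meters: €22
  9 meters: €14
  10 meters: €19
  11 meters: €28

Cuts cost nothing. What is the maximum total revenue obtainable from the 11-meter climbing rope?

29

Consider every possible first cut. r[k] is the best of p[i]+r[k−i] over all sellable i≤k.
r[1] = 2
r[2] = 5
r[3] = 7  (first piece 1, then r[2]=5)
r[4] = 10  (first piece 2, then r[2]=5)
r[5] = 12  (first piece 1, then r[4]=10)
r[6] = 15  (first piece 2, then r[4]=10)
r[7] = 17  (first piece 1, then r[6]=15)
r[8] = 22
r[9] = 24  (first piece 1, then r[8]=22)
r[10] = 27  (first piece 2, then r[8]=22)
r[11] = 29  (first piece 1, then r[10]=27)
One optimal cutting: 8 + 2 + 1 → €22 + €5 + €2 = €29.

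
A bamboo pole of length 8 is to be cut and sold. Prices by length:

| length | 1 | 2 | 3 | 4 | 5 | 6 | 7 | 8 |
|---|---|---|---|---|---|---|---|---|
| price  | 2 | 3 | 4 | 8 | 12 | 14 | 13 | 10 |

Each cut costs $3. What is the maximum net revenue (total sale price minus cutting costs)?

14

Consider every possible first cut. r[k] is the best of p[i]+r[k−i] over all sellable i≤k, charging 3 whenever i<k.
r[1] = 2
r[2] = max(2+2-3, 3+0) = 3
r[3] = max(2+3-3, 3+2-3, 4+0) = 4
r[4] = max(2+4-3, 3+3-3, 4+2-3, 8+0) = 8
r[5] = max(2+8-3, 3+4-3, 4+3-3, 8+2-3, 12+0) = 12
r[6] = max(2+12-3, 3+8-3, 4+4-3, 8+3-3, 12+2-3, 14+0) = 14
r[7] = max(2+14-3, 3+12-3, 4+8-3, …, 14+2-3, 13+0) = 13
r[8] = max(2+13-3, 3+14-3, 4+12-3, …, 13+2-3, 10+0) = 14
One optimal plan: pieces 6 + 2 (1 cut) → $17 − $3 = $14.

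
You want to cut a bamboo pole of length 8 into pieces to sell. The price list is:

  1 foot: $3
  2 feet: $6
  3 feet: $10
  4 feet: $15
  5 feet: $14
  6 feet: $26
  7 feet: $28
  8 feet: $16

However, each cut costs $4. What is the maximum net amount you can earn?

Build v[k] bottom-up: v[k] = max over allowed piece i of (p[i] + v[k−i]) − 4 per cut.
v[1] = 3
v[2] = max(3+3-4, 6+0) = 6
v[3] = max(3+6-4, 6+3-4, 10+0) = 10
v[4] = max(3+10-4, 6+6-4, 10+3-4, 15+0) = 15
v[5] = max(3+15-4, 6+10-4, 10+6-4, 15+3-4, 14+0) = 14
v[6] = max(3+14-4, 6+15-4, 10+10-4, 15+6-4, 14+3-4, 26+0) = 26
v[7] = max(3+26-4, 6+14-4, 10+15-4, …, 26+3-4, 28+0) = 28
v[8] = max(3+28-4, 6+26-4, 10+14-4, …, 28+3-4, 16+0) = 28
One optimal plan: pieces 6 + 2 (1 cut) → $32 − $4 = $28.

28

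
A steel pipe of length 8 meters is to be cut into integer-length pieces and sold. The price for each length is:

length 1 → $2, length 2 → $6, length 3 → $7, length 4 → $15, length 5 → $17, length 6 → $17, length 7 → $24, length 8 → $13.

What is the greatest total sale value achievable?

30

Consider every possible first cut. v[k] is the best of p[i]+v[k−i] over all sellable i≤k.
v[1] = 2
v[2] = max(2+2, 6+0) = 6
v[3] = max(2+6, 6+2, 7+0) = 8
v[4] = max(2+8, 6+6, 7+2, 15+0) = 15
v[5] = max(2+15, 6+8, 7+6, 15+2, 17+0) = 17
v[6] = max(2+17, 6+15, 7+8, 15+6, 17+2, 17+0) = 21
v[7] = max(2+21, 6+17, 7+15, …, 17+2, 24+0) = 24
v[8] = max(2+24, 6+21, 7+17, …, 24+2, 13+0) = 30
One optimal cutting: 4 + 4 → $15 + $15 = $30.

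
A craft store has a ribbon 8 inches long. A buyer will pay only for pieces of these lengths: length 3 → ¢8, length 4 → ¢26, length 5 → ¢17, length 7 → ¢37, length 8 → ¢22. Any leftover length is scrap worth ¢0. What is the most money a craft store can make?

52

Build f[k] bottom-up: f[k] = max over allowed piece i of (p[i] + f[k−i]).
f[1] = 0
f[2] = 0
f[3] = 8
f[4] = max(8+0, 26+0) = 26
f[5] = max(8+0, 26+0, 17+0) = 26
f[6] = max(8+8, 26+0, 17+0) = 26
f[7] = max(8+26, 26+8, 17+0, 37+0) = 37
f[8] = max(8+26, 26+26, 17+8, 37+0, 22+0) = 52
One optimal cutting: 4 + 4 → ¢52.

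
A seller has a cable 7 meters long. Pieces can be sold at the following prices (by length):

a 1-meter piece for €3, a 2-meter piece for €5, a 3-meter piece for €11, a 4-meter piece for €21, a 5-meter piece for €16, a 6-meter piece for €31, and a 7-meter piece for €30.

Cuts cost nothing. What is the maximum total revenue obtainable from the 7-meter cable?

Build R[k] bottom-up: R[k] = max over allowed piece i of (p[i] + R[k−i]).
R[1] = 3
R[2] = max(3+3, 5+0) = 6
R[3] = max(3+6, 5+3, 11+0) = 11
R[4] = max(3+11, 5+6, 11+3, 21+0) = 21
R[5] = max(3+21, 5+11, 11+6, 21+3, 16+0) = 24
R[6] = max(3+24, 5+21, 11+11, 21+6, 16+3, 31+0) = 31
R[7] = max(3+31, 5+24, 11+21, …, 31+3, 30+0) = 34
One optimal cutting: 6 + 1 → €31 + €3 = €34.

34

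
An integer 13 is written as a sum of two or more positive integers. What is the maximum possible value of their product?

108

Define g[k] = max over 1≤i<k of i · max(k−i, g[k−i]); the inner max lets the remainder stay uncut if that's better.
Small cases: g[2]=1, g[3]=2, g[4]=4, g[5]=6, g[6]=9, g[7]=12, g[8]=18.
g[9] = 3×max(6,9) = 3×9 = 27
g[10] = 2×max(8,18) = 2×18 = 36
g[11] = 2×max(9,27) = 2×27 = 54
g[12] = 3×max(9,27) = 3×27 = 81
g[13] = 2×max(11,54) = 2×54 = 108
One optimal split: 3 + 3 + 3 + 2 + 2; product 3×3×3×2×2 = 108.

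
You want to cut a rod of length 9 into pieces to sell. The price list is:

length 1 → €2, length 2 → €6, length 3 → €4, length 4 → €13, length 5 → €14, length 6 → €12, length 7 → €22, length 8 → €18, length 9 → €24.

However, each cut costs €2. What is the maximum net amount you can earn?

26

Let net[k] be the best obtainable value from length k. For each k, try every first piece i and keep the best of price[i] + net[k−i] minus the 2 cut fee when i<k.
net[1] = 2
net[2] = max(2+2-2, 6+0) = 6
net[3] = max(2+6-2, 6+2-2, 4+0) = 6
net[4] = max(2+6-2, 6+6-2, 4+2-2, 13+0) = 13
net[5] = max(2+13-2, 6+6-2, 4+6-2, 13+2-2, 14+0) = 14
net[6] = max(2+14-2, 6+13-2, 4+6-2, 13+6-2, 14+2-2, 12+0) = 17
net[7] = max(2+17-2, 6+14-2, 4+13-2, …, 12+2-2, 22+0) = 22
net[8] = max(2+22-2, 6+17-2, 4+14-2, …, 22+2-2, 18+0) = 24
net[9] = max(2+24-2, 6+22-2, 4+17-2, …, 18+2-2, 24+0) = 26
One optimal plan: pieces 7 + 2 (1 cut) → €28 − €2 = €26.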